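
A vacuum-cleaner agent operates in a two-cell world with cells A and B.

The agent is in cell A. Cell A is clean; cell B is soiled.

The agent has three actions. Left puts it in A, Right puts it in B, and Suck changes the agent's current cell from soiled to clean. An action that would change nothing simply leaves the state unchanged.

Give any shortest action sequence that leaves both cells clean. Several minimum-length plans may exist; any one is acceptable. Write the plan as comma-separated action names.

1) do Right; now in B — A clean, B soiled
2) do Suck; now in B — A clean, B clean
min 2: go B then Suck

Right, Suck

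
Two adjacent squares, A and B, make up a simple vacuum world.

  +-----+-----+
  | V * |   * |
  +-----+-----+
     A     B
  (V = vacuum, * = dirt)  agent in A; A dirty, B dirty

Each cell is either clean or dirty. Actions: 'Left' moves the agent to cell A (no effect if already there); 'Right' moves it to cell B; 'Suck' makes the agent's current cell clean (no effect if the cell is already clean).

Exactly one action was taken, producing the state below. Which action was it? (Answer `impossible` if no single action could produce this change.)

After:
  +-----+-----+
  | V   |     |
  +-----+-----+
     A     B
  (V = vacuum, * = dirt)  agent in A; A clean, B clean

impossible

try  Left: in A — A dirty, B dirty
try Right: in B — A dirty, B dirty
try  Suck: in A — A clean, B dirty
no single action produces the after-state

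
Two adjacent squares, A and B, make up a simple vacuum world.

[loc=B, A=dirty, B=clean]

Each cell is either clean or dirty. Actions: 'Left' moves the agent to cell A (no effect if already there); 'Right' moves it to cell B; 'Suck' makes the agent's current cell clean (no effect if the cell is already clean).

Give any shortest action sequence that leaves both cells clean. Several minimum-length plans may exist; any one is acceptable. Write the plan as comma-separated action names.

step 1/2 (Left): loc=A A=dirty B=clean
step 2/2 (Suck): loc=A A=clean B=clean
min 2: go A then Suck

Left, Suck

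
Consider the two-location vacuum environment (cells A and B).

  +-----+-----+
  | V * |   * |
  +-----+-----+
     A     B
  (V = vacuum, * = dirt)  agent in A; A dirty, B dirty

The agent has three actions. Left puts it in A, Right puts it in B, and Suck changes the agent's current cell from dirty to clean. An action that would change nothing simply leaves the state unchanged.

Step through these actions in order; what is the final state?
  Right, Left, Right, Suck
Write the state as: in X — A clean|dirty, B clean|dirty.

Right (#1): in B — A dirty, B dirty
Left (#2): in A — A dirty, B dirty
Right (#3): in B — A dirty, B dirty
Suck (#4): in B — A dirty, B clean

in B — A dirty, B clean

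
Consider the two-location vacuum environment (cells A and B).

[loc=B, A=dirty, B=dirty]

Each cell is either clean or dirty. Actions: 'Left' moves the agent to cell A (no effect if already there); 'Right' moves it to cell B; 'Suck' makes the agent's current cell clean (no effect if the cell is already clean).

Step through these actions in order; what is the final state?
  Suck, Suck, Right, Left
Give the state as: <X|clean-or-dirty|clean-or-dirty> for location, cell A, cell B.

<A|dirty|clean>

Suck (#1): <B|dirty|clean>
Suck (#2): <B|dirty|clean>
Right (#3): <B|dirty|clean>
Left (#4): <A|dirty|clean>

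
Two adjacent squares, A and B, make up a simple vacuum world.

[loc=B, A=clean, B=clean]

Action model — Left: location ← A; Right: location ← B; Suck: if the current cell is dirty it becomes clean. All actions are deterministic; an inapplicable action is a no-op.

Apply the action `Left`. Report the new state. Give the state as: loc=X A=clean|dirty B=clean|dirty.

loc=A A=clean B=clean

start: loc=B A=clean B=clean
t=1 Left ⇒ loc=A A=clean B=clean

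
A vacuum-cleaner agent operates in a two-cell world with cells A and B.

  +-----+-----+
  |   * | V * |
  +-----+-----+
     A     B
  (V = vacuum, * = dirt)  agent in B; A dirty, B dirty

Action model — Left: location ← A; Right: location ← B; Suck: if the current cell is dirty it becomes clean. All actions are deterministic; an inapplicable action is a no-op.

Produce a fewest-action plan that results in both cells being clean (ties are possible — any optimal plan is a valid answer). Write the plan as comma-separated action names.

Suck, Left, Suck

Suck (#1): <B|dirty|clean>
Left (#2): <A|dirty|clean>
Suck (#3): <A|clean|clean>
min 3: Suck B + move + Suck A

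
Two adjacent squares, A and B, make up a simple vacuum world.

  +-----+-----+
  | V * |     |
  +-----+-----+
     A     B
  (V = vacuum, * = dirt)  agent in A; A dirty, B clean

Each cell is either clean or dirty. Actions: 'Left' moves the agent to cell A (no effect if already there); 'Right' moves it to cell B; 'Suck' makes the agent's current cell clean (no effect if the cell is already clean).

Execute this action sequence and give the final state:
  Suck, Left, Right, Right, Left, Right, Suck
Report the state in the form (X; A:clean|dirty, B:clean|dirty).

(B; A:clean, B:clean)

1) do Suck; now (A; A:clean, B:clean)
2) do Left; now (A; A:clean, B:clean)
3) do Right; now (B; A:clean, B:clean)
4) do Right; now (B; A:clean, B:clean)
5) do Left; now (A; A:clean, B:clean)
6) do Right; now (B; A:clean, B:clean)
7) do Suck; now (B; A:clean, B:clean)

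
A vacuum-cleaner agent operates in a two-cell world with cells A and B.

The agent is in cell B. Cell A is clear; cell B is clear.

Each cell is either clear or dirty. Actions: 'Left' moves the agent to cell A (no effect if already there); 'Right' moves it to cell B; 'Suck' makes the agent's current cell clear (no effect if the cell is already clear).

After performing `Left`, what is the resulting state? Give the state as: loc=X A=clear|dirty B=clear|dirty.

start: loc=B A=clear B=clear
[1] after Left: loc=A A=clear B=clear

loc=A A=clear B=clear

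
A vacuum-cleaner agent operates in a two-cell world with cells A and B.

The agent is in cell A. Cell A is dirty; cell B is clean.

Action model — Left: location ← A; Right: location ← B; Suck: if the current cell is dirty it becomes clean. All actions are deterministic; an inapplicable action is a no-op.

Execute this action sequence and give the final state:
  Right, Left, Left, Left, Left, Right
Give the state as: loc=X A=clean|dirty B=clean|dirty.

loc=B A=dirty B=clean

1. Right → loc=B A=dirty B=clean
2. Left → loc=A A=dirty B=clean
3. Left → loc=A A=dirty B=clean
4. Left → loc=A A=dirty B=clean
5. Left → loc=A A=dirty B=clean
6. Right → loc=B A=dirty B=clean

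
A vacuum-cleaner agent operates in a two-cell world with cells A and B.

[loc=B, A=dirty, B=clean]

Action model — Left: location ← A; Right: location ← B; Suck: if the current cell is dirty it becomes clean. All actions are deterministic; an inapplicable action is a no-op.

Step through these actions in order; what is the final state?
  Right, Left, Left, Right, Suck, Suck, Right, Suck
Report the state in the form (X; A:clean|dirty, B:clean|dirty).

1. Right → (B; A:dirty, B:clean)
2. Left → (A; A:dirty, B:clean)
3. Left → (A; A:dirty, B:clean)
4. Right → (B; A:dirty, B:clean)
5. Suck → (B; A:dirty, B:clean)
6. Suck → (B; A:dirty, B:clean)
7. Right → (B; A:dirty, B:clean)
8. Suck → (B; A:dirty, B:clean)

(B; A:dirty, B:clean)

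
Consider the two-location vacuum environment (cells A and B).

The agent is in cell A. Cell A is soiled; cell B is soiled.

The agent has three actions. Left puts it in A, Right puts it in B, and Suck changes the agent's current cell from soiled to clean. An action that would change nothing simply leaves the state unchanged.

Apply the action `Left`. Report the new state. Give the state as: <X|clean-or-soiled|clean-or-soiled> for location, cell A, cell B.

start: <A|soiled|soiled>
step 1/1 (Left): <A|soiled|soiled>

<A|soiled|soiled>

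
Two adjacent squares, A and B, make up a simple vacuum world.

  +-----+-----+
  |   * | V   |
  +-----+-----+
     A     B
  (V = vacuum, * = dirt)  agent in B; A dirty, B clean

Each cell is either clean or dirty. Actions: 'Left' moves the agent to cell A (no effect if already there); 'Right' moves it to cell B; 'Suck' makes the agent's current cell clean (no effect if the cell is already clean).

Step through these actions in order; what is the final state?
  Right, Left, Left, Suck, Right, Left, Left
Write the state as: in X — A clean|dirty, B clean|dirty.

step 1/7 (Right): in B — A dirty, B clean
step 2/7 (Left): in A — A dirty, B clean
step 3/7 (Left): in A — A dirty, B clean
step 4/7 (Suck): in A — A clean, B clean
step 5/7 (Right): in B — A clean, B clean
step 6/7 (Left): in A — A clean, B clean
step 7/7 (Left): in A — A clean, B clean

in A — A clean, B clean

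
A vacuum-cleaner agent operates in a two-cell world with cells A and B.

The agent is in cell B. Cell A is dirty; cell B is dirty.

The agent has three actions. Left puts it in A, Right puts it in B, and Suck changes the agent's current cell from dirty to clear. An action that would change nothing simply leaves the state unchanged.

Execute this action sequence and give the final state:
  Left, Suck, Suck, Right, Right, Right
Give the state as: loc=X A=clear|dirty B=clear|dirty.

loc=B A=clear B=dirty

t=1 Left ⇒ loc=A A=dirty B=dirty
t=2 Suck ⇒ loc=A A=clear B=dirty
t=3 Suck ⇒ loc=A A=clear B=dirty
t=4 Right ⇒ loc=B A=clear B=dirty
t=5 Right ⇒ loc=B A=clear B=dirty
t=6 Right ⇒ loc=B A=clear B=dirty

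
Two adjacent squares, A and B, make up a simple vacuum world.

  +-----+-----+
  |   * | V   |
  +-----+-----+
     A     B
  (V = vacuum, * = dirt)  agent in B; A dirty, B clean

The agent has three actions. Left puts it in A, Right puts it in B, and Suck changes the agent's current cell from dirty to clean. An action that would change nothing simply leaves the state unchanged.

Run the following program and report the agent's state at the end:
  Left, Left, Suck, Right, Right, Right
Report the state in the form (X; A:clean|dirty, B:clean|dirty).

Left (#1): (A; A:dirty, B:clean)
Left (#2): (A; A:dirty, B:clean)
Suck (#3): (A; A:clean, B:clean)
Right (#4): (B; A:clean, B:clean)
Right (#5): (B; A:clean, B:clean)
Right (#6): (B; A:clean, B:clean)

(B; A:clean, B:clean)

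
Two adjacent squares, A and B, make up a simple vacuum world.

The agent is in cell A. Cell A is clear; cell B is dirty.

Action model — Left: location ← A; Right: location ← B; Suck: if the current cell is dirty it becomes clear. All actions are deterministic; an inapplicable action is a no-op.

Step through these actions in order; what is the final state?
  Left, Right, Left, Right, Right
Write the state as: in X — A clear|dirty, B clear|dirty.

in B — A clear, B dirty

step 1/5 (Left): in A — A clear, B dirty
step 2/5 (Right): in B — A clear, B dirty
step 3/5 (Left): in A — A clear, B dirty
step 4/5 (Right): in B — A clear, B dirty
step 5/5 (Right): in B — A clear, B dirty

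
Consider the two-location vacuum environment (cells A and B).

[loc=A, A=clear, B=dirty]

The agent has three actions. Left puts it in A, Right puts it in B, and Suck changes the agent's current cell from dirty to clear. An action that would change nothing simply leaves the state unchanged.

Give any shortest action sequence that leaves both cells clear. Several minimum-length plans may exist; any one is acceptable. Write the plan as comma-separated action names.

Right (#1): in B — A clear, B dirty
Suck (#2): in B — A clear, B clear
min 2: go B then Suck

Right, Suck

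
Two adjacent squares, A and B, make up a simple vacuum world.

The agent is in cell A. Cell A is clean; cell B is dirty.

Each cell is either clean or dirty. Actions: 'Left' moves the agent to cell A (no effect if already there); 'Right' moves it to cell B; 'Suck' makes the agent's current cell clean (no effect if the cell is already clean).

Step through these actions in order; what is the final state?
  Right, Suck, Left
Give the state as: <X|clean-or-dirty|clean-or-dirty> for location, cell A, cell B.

<A|clean|clean>

1) do Right; now <B|clean|dirty>
2) do Suck; now <B|clean|clean>
3) do Left; now <A|clean|clean>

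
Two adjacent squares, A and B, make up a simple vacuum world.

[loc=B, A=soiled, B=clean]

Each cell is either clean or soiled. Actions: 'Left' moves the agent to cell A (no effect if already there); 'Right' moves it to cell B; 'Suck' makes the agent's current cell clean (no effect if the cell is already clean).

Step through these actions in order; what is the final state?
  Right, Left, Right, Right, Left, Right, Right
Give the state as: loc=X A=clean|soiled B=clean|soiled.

loc=B A=soiled B=clean

Right (#1): loc=B A=soiled B=clean
Left (#2): loc=A A=soiled B=clean
Right (#3): loc=B A=soiled B=clean
Right (#4): loc=B A=soiled B=clean
Left (#5): loc=A A=soiled B=clean
Right (#6): loc=B A=soiled B=clean
Right (#7): loc=B A=soiled B=clean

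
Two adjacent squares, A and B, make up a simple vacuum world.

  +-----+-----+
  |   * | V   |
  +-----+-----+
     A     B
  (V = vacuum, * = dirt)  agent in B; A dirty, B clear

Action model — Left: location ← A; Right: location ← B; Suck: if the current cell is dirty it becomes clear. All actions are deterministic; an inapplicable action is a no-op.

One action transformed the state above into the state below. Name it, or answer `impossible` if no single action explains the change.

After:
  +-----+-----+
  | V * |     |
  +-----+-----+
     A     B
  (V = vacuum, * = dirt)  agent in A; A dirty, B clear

Left

try  Left: loc=A A=dirty B=clear  ← match
try Right: loc=B A=dirty B=clear
try  Suck: loc=B A=dirty B=clear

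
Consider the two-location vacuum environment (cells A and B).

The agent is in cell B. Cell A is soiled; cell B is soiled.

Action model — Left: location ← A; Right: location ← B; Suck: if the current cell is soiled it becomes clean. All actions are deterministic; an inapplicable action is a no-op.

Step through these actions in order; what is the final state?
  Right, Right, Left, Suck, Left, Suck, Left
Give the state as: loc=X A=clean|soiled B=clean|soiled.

1) do Right; now loc=B A=soiled B=soiled
2) do Right; now loc=B A=soiled B=soiled
3) do Left; now loc=A A=soiled B=soiled
4) do Suck; now loc=A A=clean B=soiled
5) do Left; now loc=A A=clean B=soiled
6) do Suck; now loc=A A=clean B=soiled
7) do Left; now loc=A A=clean B=soiled

loc=A A=clean B=soiled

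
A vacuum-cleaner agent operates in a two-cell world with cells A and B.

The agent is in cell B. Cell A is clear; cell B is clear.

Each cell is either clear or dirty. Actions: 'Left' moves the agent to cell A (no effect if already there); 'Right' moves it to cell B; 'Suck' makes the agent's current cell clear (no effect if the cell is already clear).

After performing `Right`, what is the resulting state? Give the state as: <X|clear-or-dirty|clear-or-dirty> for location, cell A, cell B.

<B|clear|clear>

start: <B|clear|clear>
1) do Right; now <B|clear|clear>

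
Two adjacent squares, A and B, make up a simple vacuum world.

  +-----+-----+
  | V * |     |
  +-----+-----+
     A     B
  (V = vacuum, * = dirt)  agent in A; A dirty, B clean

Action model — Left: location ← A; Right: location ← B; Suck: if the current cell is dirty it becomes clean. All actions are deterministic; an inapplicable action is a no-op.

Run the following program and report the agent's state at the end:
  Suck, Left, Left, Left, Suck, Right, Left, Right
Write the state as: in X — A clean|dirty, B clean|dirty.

[1] after Suck: in A — A clean, B clean
[2] after Left: in A — A clean, B clean
[3] after Left: in A — A clean, B clean
[4] after Left: in A — A clean, B clean
[5] after Suck: in A — A clean, B clean
[6] after Right: in B — A clean, B clean
[7] after Left: in A — A clean, B clean
[8] after Right: in B — A clean, B clean

in B — A clean, B clean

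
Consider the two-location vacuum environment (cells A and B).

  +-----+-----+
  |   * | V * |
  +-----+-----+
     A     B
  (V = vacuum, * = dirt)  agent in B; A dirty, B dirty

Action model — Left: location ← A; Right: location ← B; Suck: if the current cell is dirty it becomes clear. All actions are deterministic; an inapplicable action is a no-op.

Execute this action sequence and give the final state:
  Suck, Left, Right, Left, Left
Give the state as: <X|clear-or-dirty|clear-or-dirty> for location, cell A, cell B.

1. Suck → <B|dirty|clear>
2. Left → <A|dirty|clear>
3. Right → <B|dirty|clear>
4. Left → <A|dirty|clear>
5. Left → <A|dirty|clear>

<A|dirty|clear>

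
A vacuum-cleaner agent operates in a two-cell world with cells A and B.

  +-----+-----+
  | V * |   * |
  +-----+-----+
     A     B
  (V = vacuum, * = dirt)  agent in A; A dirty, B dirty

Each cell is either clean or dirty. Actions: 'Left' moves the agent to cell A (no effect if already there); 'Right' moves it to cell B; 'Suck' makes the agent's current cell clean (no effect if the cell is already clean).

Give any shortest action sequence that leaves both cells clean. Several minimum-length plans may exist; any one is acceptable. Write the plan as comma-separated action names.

Suck, Right, Suck

t=1 Suck ⇒ <A|clean|dirty>
t=2 Right ⇒ <B|clean|dirty>
t=3 Suck ⇒ <B|clean|clean>
min 3: Suck A + move + Suck B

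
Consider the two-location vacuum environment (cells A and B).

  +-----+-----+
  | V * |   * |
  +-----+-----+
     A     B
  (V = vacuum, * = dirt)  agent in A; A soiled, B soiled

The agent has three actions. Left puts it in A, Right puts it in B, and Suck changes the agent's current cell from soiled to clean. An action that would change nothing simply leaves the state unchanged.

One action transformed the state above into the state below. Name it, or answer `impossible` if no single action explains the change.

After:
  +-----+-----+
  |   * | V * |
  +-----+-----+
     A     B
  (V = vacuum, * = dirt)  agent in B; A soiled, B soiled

try  Left: (A; A:soiled, B:soiled)
try Right: (B; A:soiled, B:soiled)  ← match
try  Suck: (A; A:clean, B:soiled)

Right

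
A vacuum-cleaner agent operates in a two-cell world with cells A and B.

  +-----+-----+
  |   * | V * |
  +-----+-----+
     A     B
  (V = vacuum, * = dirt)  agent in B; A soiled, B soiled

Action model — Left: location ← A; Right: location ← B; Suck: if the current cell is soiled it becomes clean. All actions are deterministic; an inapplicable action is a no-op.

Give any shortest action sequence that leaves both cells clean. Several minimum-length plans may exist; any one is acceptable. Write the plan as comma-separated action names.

1. Suck → <B|soiled|clean>
2. Left → <A|soiled|clean>
3. Suck → <A|clean|clean>
min 3: Suck B + move + Suck A

Suck, Left, Suck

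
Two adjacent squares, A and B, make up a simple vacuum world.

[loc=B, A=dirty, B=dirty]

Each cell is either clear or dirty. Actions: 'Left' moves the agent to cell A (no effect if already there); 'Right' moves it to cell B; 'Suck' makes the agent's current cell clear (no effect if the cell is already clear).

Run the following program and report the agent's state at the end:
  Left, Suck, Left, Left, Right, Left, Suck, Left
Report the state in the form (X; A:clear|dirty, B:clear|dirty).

(A; A:clear, B:dirty)

1) do Left; now (A; A:dirty, B:dirty)
2) do Suck; now (A; A:clear, B:dirty)
3) do Left; now (A; A:clear, B:dirty)
4) do Left; now (A; A:clear, B:dirty)
5) do Right; now (B; A:clear, B:dirty)
6) do Left; now (A; A:clear, B:dirty)
7) do Suck; now (A; A:clear, B:dirty)
8) do Left; now (A; A:clear, B:dirty)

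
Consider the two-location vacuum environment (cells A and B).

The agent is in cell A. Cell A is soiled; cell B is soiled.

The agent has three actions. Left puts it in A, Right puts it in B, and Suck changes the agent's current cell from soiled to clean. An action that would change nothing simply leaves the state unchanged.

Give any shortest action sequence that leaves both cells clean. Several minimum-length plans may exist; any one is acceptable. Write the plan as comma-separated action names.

1. Suck → <A|clean|soiled>
2. Right → <B|clean|soiled>
3. Suck → <B|clean|clean>
min 3: Suck A + move + Suck B

Suck, Right, Suck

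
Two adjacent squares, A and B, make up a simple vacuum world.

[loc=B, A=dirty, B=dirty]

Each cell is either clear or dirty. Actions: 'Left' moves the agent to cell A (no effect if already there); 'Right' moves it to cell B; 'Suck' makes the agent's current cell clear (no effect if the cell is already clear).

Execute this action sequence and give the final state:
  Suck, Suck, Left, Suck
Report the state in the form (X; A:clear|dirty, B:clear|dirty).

(A; A:clear, B:clear)

t=1 Suck ⇒ (B; A:dirty, B:clear)
t=2 Suck ⇒ (B; A:dirty, B:clear)
t=3 Left ⇒ (A; A:dirty, B:clear)
t=4 Suck ⇒ (A; A:clear, B:clear)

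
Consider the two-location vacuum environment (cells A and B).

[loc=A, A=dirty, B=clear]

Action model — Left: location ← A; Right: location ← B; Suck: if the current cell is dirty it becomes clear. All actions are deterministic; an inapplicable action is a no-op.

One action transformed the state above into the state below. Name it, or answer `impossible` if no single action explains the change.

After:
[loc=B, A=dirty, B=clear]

Right

try  Left: in A — A dirty, B clear
try Right: in B — A dirty, B clear  ← match
try  Suck: in A — A clear, B clear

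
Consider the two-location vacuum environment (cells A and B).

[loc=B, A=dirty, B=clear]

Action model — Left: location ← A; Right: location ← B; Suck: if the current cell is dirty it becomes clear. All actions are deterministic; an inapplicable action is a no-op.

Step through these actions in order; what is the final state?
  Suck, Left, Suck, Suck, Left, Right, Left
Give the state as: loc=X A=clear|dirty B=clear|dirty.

loc=A A=clear B=clear

1) do Suck; now loc=B A=dirty B=clear
2) do Left; now loc=A A=dirty B=clear
3) do Suck; now loc=A A=clear B=clear
4) do Suck; now loc=A A=clear B=clear
5) do Left; now loc=A A=clear B=clear
6) do Right; now loc=B A=clear B=clear
7) do Left; now loc=A A=clear B=clear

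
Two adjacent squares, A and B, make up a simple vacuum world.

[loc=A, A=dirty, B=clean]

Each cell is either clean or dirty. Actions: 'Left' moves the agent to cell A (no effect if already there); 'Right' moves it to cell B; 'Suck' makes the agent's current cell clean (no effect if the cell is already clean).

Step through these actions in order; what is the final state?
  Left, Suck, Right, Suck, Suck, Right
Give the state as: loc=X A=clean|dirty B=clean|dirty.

loc=B A=clean B=clean

[1] after Left: loc=A A=dirty B=clean
[2] after Suck: loc=A A=clean B=clean
[3] after Right: loc=B A=clean B=clean
[4] after Suck: loc=B A=clean B=clean
[5] after Suck: loc=B A=clean B=clean
[6] after Right: loc=B A=clean B=clean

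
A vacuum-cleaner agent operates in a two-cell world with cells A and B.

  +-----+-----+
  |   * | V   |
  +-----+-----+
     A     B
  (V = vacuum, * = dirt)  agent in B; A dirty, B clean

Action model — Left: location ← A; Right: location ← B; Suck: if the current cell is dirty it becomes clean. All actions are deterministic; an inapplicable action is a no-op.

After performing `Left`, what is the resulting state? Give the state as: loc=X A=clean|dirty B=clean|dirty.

start: loc=B A=dirty B=clean
1. Left → loc=A A=dirty B=clean

loc=A A=dirty B=clean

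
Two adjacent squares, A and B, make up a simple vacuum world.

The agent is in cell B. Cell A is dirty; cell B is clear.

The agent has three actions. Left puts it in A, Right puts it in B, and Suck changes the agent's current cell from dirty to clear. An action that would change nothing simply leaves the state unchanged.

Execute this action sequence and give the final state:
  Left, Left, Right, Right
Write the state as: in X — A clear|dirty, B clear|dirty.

in B — A dirty, B clear

Left (#1): in A — A dirty, B clear
Left (#2): in A — A dirty, B clear
Right (#3): in B — A dirty, B clear
Right (#4): in B — A dirty, B clear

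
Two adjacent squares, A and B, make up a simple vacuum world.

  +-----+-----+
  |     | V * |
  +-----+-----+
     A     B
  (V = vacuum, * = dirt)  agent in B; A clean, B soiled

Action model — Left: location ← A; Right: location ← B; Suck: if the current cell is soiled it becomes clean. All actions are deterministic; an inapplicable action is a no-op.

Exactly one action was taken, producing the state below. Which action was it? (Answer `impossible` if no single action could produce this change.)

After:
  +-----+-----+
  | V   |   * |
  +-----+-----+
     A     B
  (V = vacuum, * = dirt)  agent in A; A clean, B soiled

Left

try  Left: <A|clean|soiled>  ← match
try Right: <B|clean|soiled>
try  Suck: <B|clean|clean>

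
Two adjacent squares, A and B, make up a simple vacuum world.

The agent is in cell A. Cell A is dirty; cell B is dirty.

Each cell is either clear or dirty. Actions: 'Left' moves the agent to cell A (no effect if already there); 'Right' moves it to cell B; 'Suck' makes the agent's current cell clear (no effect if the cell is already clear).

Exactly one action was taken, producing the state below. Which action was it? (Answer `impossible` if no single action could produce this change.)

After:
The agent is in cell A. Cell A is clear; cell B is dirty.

try  Left: <A|dirty|dirty>
try Right: <B|dirty|dirty>
try  Suck: <A|clear|dirty>  ← match

Suck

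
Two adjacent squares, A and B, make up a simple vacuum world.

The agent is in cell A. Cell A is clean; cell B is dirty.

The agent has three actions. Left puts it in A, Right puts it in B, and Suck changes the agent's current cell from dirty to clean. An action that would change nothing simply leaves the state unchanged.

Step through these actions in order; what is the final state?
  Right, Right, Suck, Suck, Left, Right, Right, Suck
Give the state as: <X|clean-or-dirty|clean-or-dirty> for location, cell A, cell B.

<B|clean|clean>

1) do Right; now <B|clean|dirty>
2) do Right; now <B|clean|dirty>
3) do Suck; now <B|clean|clean>
4) do Suck; now <B|clean|clean>
5) do Left; now <A|clean|clean>
6) do Right; now <B|clean|clean>
7) do Right; now <B|clean|clean>
8) do Suck; now <B|clean|clean>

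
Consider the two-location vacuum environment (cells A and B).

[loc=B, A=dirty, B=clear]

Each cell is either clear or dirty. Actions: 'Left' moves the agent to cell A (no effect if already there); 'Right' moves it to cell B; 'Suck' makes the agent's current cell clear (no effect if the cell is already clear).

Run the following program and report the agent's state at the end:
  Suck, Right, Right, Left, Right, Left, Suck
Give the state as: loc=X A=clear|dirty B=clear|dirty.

1. Suck → loc=B A=dirty B=clear
2. Right → loc=B A=dirty B=clear
3. Right → loc=B A=dirty B=clear
4. Left → loc=A A=dirty B=clear
5. Right → loc=B A=dirty B=clear
6. Left → loc=A A=dirty B=clear
7. Suck → loc=A A=clear B=clear

loc=A A=clear B=clear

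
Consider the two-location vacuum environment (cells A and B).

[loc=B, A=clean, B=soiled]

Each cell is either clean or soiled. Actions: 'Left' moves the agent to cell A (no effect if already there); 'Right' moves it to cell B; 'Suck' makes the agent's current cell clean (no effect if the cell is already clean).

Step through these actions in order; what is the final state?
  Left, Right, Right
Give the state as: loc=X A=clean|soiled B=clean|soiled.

loc=B A=clean B=soiled

Left (#1): loc=A A=clean B=soiled
Right (#2): loc=B A=clean B=soiled
Right (#3): loc=B A=clean B=soiled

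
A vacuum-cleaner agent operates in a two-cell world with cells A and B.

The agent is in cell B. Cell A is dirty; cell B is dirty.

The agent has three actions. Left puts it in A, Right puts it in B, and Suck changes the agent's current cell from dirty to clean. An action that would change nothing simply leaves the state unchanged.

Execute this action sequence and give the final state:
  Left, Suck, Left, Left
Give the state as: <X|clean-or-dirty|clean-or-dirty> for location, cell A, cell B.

<A|clean|dirty>

[1] after Left: <A|dirty|dirty>
[2] after Suck: <A|clean|dirty>
[3] after Left: <A|clean|dirty>
[4] after Left: <A|clean|dirty>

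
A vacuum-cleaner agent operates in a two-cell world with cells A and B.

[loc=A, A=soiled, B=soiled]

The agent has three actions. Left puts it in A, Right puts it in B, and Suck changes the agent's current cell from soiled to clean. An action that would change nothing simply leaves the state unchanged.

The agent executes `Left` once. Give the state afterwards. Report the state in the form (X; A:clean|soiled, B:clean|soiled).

(A; A:soiled, B:soiled)

start: (A; A:soiled, B:soiled)
[1] after Left: (A; A:soiled, B:soiled)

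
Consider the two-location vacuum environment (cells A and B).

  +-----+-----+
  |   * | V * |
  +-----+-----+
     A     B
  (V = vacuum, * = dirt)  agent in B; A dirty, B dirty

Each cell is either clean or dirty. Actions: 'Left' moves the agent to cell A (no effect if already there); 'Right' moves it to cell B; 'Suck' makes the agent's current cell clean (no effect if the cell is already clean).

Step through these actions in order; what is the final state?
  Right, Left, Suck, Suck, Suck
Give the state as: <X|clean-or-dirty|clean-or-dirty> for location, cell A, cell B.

t=1 Right ⇒ <B|dirty|dirty>
t=2 Left ⇒ <A|dirty|dirty>
t=3 Suck ⇒ <A|clean|dirty>
t=4 Suck ⇒ <A|clean|dirty>
t=5 Suck ⇒ <A|clean|dirty>

<A|clean|dirty>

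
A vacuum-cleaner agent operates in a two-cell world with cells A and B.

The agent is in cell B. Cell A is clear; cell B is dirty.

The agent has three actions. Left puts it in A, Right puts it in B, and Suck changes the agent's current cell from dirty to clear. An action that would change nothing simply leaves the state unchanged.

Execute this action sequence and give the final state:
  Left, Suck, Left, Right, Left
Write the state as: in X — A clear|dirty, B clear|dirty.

in A — A clear, B dirty

t=1 Left ⇒ in A — A clear, B dirty
t=2 Suck ⇒ in A — A clear, B dirty
t=3 Left ⇒ in A — A clear, B dirty
t=4 Right ⇒ in B — A clear, B dirty
t=5 Left ⇒ in A — A clear, B dirty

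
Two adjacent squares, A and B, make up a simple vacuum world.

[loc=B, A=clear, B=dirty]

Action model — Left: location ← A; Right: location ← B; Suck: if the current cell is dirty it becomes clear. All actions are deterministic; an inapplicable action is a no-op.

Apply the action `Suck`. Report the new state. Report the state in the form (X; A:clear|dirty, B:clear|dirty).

(B; A:clear, B:clear)

start: (B; A:clear, B:dirty)
1. Suck → (B; A:clear, B:clear)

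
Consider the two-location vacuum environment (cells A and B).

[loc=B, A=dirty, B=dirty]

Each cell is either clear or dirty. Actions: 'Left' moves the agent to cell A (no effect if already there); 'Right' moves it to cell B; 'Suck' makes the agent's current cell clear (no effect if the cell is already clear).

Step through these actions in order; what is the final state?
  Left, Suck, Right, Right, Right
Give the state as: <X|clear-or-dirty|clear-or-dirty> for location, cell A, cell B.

<B|clear|dirty>

1. Left → <A|dirty|dirty>
2. Suck → <A|clear|dirty>
3. Right → <B|clear|dirty>
4. Right → <B|clear|dirty>
5. Right → <B|clear|dirty>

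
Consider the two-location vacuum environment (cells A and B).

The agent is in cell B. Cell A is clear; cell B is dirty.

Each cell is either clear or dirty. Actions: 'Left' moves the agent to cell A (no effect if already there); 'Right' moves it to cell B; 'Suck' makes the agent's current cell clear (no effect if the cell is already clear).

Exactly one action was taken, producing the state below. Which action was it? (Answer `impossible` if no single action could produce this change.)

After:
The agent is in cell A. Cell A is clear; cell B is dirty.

try  Left: in A — A clear, B dirty  ← match
try Right: in B — A clear, B dirty
try  Suck: in B — A clear, B clear

Left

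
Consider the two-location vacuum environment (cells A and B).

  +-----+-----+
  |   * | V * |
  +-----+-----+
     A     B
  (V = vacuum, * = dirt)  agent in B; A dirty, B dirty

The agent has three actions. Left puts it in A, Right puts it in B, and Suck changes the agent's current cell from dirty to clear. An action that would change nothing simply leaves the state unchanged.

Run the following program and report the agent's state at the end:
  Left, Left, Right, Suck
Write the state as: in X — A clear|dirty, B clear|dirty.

in B — A dirty, B clear

t=1 Left ⇒ in A — A dirty, B dirty
t=2 Left ⇒ in A — A dirty, B dirty
t=3 Right ⇒ in B — A dirty, B dirty
t=4 Suck ⇒ in B — A dirty, B clear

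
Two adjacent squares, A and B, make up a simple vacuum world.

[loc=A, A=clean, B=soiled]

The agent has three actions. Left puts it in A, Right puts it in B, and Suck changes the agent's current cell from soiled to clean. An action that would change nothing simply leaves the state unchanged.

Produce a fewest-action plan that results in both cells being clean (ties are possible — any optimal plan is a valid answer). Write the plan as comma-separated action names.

Right (#1): in B — A clean, B soiled
Suck (#2): in B — A clean, B clean
min 2: go B then Suck

Right, Suck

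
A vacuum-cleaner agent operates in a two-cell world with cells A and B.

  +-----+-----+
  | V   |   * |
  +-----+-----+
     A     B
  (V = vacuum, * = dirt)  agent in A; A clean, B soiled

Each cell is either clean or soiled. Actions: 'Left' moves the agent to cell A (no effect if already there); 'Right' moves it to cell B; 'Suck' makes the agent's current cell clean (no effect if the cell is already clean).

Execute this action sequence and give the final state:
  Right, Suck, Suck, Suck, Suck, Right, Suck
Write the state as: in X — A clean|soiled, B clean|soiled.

1. Right → in B — A clean, B soiled
2. Suck → in B — A clean, B clean
3. Suck → in B — A clean, B clean
4. Suck → in B — A clean, B clean
5. Suck → in B — A clean, B clean
6. Right → in B — A clean, B clean
7. Suck → in B — A clean, B clean

in B — A clean, B clean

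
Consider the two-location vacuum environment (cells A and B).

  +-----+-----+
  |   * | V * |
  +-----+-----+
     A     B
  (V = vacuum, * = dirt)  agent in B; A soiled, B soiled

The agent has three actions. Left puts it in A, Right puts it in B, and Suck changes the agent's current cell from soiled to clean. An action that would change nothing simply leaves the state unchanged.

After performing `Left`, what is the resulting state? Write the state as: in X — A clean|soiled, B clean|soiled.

start: in B — A soiled, B soiled
[1] after Left: in A — A soiled, B soiled

in A — A soiled, B soiled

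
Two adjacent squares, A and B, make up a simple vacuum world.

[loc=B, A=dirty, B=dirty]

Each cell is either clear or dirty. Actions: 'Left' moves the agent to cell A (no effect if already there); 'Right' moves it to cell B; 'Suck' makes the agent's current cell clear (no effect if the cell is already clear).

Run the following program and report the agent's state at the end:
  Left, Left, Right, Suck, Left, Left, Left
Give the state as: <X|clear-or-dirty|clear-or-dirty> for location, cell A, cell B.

1) do Left; now <A|dirty|dirty>
2) do Left; now <A|dirty|dirty>
3) do Right; now <B|dirty|dirty>
4) do Suck; now <B|dirty|clear>
5) do Left; now <A|dirty|clear>
6) do Left; now <A|dirty|clear>
7) do Left; now <A|dirty|clear>

<A|dirty|clear>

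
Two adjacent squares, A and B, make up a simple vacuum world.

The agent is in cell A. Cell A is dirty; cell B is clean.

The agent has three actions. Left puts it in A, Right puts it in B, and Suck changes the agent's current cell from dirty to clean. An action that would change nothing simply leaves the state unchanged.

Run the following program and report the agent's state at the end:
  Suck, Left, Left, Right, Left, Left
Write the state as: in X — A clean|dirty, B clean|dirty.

1. Suck → in A — A clean, B clean
2. Left → in A — A clean, B clean
3. Left → in A — A clean, B clean
4. Right → in B — A clean, B clean
5. Left → in A — A clean, B clean
6. Left → in A — A clean, B clean

in A — A clean, B clean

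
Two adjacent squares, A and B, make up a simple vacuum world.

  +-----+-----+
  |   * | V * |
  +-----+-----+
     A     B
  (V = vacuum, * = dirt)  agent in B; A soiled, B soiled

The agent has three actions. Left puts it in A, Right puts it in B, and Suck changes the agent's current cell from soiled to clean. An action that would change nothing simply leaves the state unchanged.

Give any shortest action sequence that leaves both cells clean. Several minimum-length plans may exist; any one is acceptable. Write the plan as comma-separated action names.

1. Suck → (B; A:soiled, B:clean)
2. Left → (A; A:soiled, B:clean)
3. Suck → (A; A:clean, B:clean)
min 3: Suck B + move + Suck A

Suck, Left, Suck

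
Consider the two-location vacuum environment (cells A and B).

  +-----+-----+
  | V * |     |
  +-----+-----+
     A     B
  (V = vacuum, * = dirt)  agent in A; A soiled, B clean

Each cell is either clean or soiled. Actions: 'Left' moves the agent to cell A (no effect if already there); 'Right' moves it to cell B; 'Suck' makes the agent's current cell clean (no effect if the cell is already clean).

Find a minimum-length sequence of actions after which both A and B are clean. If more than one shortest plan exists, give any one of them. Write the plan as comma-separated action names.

t=1 Suck ⇒ (A; A:clean, B:clean)
min 1: A is soiled, one Suck

Suck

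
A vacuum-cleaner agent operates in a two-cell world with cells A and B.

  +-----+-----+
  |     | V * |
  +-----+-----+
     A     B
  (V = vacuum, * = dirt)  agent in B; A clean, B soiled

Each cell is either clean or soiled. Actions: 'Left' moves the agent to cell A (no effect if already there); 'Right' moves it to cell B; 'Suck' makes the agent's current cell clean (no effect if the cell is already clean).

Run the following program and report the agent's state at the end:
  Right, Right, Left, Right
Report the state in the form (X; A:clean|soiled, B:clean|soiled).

Right (#1): (B; A:clean, B:soiled)
Right (#2): (B; A:clean, B:soiled)
Left (#3): (A; A:clean, B:soiled)
Right (#4): (B; A:clean, B:soiled)

(B; A:clean, B:soiled)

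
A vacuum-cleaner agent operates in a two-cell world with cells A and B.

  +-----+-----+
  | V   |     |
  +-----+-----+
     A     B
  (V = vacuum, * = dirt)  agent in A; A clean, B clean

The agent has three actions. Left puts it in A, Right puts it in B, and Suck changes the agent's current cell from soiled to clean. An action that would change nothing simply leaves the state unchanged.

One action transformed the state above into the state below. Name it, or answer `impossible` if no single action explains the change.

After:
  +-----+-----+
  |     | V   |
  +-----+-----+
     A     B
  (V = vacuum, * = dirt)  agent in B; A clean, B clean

Right

try  Left: <A|clean|clean>
try Right: <B|clean|clean>  ← match
try  Suck: <A|clean|clean>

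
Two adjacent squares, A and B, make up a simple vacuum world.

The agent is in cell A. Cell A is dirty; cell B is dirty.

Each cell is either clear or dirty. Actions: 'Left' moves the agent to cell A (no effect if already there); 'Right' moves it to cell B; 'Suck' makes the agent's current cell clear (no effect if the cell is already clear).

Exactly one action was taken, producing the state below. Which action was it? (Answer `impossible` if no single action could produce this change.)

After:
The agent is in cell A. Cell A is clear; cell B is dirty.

Suck

try  Left: (A; A:dirty, B:dirty)
try Right: (B; A:dirty, B:dirty)
try  Suck: (A; A:clear, B:dirty)  ← match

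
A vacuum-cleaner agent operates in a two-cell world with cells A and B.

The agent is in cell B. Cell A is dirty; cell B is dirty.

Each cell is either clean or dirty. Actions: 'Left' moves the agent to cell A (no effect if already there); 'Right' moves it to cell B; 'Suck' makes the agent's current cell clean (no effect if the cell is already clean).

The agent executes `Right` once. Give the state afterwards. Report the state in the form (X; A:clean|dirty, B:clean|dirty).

start: (B; A:dirty, B:dirty)
t=1 Right ⇒ (B; A:dirty, B:dirty)

(B; A:dirty, B:dirty)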